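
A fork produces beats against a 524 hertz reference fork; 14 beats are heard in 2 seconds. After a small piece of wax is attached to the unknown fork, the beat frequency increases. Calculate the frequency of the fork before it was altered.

517 Hz

Beat frequency = 14/2 = 7 Hz.
|f − 524| = 7, so the fork was at either 517 Hz or 531 Hz.
Loading a fork with wax lowers its frequency; the adjustment lowers the fork's frequency.
The beat rate rose, so the adjustment moved the fork further from 524 Hz — it was already below the reference.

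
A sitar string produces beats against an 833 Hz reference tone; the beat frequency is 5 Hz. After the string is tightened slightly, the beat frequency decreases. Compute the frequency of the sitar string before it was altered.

828 Hz

|f − 833| = 5, so the sitar string was at either 828 Hz or 838 Hz.
Increasing tension raises a string's frequency; the adjustment raises the sitar string's frequency.
The beat rate fell, so the adjustment moved the sitar string toward 833 Hz — it must have started below the reference.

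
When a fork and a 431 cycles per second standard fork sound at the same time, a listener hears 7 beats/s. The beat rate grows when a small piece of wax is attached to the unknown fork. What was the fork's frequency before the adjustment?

|f − 431| = 7, so the fork was at either 424 Hz or 438 Hz.
Loading a fork with wax lowers its frequency; the adjustment lowers the fork's frequency.
The beat rate rose, so the adjustment moved the fork further from 431 Hz — it was already below the reference.

424 Hz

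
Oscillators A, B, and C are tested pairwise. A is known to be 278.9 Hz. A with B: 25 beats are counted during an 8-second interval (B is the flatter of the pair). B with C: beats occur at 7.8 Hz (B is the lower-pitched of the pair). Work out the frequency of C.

A–B: Beat frequency = 25/8 = 3.125 Hz.
B is below A, so f_B = 278.9 − 3.125 = 275.775 Hz.
C is above B, so f_C = 275.775 + 7.8 = 283.575 Hz.

283.575 Hz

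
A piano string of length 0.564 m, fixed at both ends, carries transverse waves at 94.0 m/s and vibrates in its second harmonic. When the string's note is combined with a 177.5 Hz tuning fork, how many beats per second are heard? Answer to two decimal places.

For a string fixed at both ends, f_n = n·v/(2L) = 2·94.0/(2·0.564) = 166.6667 Hz.
f_beat = |166.6667 − 177.5| = 10.83 Hz.

10.83 Hz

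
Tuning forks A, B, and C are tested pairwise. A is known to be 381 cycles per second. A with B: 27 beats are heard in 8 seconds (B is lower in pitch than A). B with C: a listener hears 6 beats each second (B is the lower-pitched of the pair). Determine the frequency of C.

383.625 Hz

A–B: Beat frequency = 27/8 = 3.375 Hz.
B is below A, so f_B = 381 − 3.375 = 377.625 Hz.
C is above B, so f_C = 377.625 + 6 = 383.625 Hz.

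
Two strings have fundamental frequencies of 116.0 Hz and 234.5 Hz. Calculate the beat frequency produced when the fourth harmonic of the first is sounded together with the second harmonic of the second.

5.0 Hz

Fourth harmonic of the first: 4·116.0 = 464.0 Hz.
Second harmonic of the second: 2·234.5 = 469.0 Hz.
f_beat = |464.0 − 469.0| = 5.0 Hz.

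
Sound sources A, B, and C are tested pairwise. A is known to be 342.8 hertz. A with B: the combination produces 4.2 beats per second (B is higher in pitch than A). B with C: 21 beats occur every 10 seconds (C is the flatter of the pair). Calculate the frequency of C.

344.9 Hz

B is above A, so f_B = 342.8 + 4.2 = 347 Hz.
B–C: Beat frequency = 21/10 = 2.1 Hz.
C is below B, so f_C = 347 − 2.1 = 344.9 Hz.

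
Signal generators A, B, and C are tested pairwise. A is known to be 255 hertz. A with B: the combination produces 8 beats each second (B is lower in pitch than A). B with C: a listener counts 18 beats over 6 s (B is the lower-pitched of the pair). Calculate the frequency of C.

B is below A, so f_B = 255 − 8 = 247 Hz.
B–C: Beat frequency = 18/6 = 3 Hz.
C is above B, so f_C = 247 + 3 = 250 Hz.

250 Hz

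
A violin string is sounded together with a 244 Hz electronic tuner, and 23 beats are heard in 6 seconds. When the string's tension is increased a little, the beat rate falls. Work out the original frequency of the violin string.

Beat frequency = 23/6 = 3.8333 Hz.
|f − 244| = 3.8333, so the violin string was at either 240.1667 Hz or 247.8333 Hz.
Higher tension means higher frequency; the adjustment raises the violin string's frequency.
The beat rate fell, so the adjustment moved the violin string toward 244 Hz — it must have started below the reference.

240.1667 Hz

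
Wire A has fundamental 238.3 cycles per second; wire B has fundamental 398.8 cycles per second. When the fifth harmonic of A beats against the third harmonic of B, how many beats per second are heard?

4.9 Hz

Fifth harmonic of the first: 5·238.3 = 1191.5 Hz.
Third harmonic of the second: 3·398.8 = 1196.4 Hz.
f_beat = |1191.5 − 1196.4| = 4.9 Hz.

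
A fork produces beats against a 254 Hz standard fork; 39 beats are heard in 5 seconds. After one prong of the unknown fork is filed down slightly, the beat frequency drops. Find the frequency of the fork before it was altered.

246.2 Hz

Beat frequency = 39/5 = 7.8 Hz.
|f − 254| = 7.8, so the fork was at either 246.2 Hz or 261.8 Hz.
Filing a prong removes mass and raises the fork's frequency; the adjustment raises the fork's frequency.
The beat rate fell, so the adjustment moved the fork toward 254 Hz — it must have started below the reference.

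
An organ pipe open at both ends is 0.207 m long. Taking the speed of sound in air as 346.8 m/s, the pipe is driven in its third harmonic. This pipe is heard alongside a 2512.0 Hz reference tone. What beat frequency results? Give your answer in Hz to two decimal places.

1.04 Hz

Open pipe: f_n = n·v/(2L) = 3·346.8/(2·0.207) = 2513.0435 Hz.
f_beat = |2513.0435 − 2512.0| = 1.04 Hz.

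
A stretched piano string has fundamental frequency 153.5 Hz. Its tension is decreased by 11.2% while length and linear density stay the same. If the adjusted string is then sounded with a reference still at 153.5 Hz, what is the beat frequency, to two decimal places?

8.85 Hz

For a string, f ∝ √T, so the new frequency is 153.5·√0.888 = 144.6488 Hz.
f_beat = |144.6488 − 153.5| = 8.85 Hz.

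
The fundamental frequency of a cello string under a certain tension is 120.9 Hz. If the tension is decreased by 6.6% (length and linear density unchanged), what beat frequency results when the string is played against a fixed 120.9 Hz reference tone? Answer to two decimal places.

4.06 Hz

For a string, f ∝ √T, so the new frequency is 120.9·√0.934 = 116.8422 Hz.
f_beat = |116.8422 − 120.9| = 4.06 Hz.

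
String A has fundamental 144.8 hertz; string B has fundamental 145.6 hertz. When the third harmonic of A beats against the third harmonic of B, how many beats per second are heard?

Third harmonic of the first: 3·144.8 = 434.4 Hz.
Third harmonic of the second: 3·145.6 = 436.8 Hz.
f_beat = |434.4 − 436.8| = 2.4 Hz.

2.4 Hz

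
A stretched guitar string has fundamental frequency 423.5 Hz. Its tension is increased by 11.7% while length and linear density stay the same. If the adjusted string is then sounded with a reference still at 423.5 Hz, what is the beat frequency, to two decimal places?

24.09 Hz

For a string, f ∝ √T, so the new frequency is 423.5·√1.117 = 447.5896 Hz.
f_beat = |447.5896 − 423.5| = 24.09 Hz.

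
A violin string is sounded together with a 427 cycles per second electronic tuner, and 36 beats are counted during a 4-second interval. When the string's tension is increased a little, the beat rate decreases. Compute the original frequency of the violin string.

418 Hz

Beat frequency = 36/4 = 9 Hz.
|f − 427| = 9, so the violin string was at either 418 Hz or 436 Hz.
Higher tension means higher frequency; the adjustment raises the violin string's frequency.
The beat rate fell, so the adjustment moved the violin string toward 427 Hz — it must have started below the reference.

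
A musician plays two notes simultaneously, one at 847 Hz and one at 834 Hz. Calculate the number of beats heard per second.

The beat frequency equals the magnitude of the frequency difference.
|847 − 834| = 13 Hz.

13 Hz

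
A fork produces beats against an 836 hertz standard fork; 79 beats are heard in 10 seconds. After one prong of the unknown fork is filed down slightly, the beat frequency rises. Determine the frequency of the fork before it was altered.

843.9 Hz

Beat frequency = 79/10 = 7.9 Hz.
|f − 836| = 7.9, so the fork was at either 828.1 Hz or 843.9 Hz.
Filing a prong removes mass and raises the fork's frequency; the adjustment raises the fork's frequency.
The beat rate rose, so the adjustment moved the fork further from 836 Hz — it was already above the reference.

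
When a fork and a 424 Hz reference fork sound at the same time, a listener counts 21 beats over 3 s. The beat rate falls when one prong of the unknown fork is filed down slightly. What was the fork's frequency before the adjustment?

Beat frequency = 21/3 = 7 Hz.
|f − 424| = 7, so the fork was at either 417 Hz or 431 Hz.
Filing a prong removes mass and raises the fork's frequency; the adjustment raises the fork's frequency.
The beat rate fell, so the adjustment moved the fork toward 424 Hz — it must have started below the reference.

417 Hz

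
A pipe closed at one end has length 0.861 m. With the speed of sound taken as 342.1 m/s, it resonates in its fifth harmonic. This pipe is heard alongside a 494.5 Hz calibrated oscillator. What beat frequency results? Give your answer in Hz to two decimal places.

2.16 Hz

Closed pipe (odd harmonics): f_n = n·v/(4L) = 5·342.1/(4·0.861) = 496.6609 Hz.
f_beat = |496.6609 − 494.5| = 2.16 Hz.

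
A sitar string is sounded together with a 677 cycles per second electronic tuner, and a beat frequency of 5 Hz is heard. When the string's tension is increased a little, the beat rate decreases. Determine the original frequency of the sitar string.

|f − 677| = 5, so the sitar string was at either 672 Hz or 682 Hz.
Higher tension means higher frequency; the adjustment raises the sitar string's frequency.
The beat rate fell, so the adjustment moved the sitar string toward 677 Hz — it must have started below the reference.

672 Hz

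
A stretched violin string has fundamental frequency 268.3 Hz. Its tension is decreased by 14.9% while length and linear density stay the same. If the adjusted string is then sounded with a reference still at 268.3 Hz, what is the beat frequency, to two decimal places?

20.79 Hz

For a string, f ∝ √T, so the new frequency is 268.3·√0.851 = 247.5058 Hz.
f_beat = |247.5058 − 268.3| = 20.79 Hz.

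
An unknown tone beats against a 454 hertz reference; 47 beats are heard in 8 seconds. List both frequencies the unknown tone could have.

Beat frequency = 47/8 = 5.875 Hz.
|f − 454| = 5.875, so f = 454 ± 5.875.

448.125 Hz or 459.875 Hz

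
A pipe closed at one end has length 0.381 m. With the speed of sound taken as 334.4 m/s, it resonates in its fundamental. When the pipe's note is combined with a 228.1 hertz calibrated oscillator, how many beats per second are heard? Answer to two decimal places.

Closed pipe (odd harmonics): f_n = n·v/(4L) = 1·334.4/(4·0.381) = 219.4226 Hz.
f_beat = |219.4226 − 228.1| = 8.68 Hz.

8.68 Hz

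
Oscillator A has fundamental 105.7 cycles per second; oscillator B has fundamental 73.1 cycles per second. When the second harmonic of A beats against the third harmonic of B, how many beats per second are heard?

Second harmonic of the first: 2·105.7 = 211.4 Hz.
Third harmonic of the second: 3·73.1 = 219.3 Hz.
f_beat = |211.4 − 219.3| = 7.9 Hz.

7.9 Hz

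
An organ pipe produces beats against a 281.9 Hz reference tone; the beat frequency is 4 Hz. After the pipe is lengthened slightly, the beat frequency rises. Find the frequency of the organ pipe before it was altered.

|f − 281.9| = 4, so the organ pipe was at either 277.9 Hz or 285.9 Hz.
A longer pipe has a lower fundamental; the adjustment lowers the organ pipe's frequency.
The beat rate rose, so the adjustment moved the organ pipe further from 281.9 Hz — it was already below the reference.

277.9 Hz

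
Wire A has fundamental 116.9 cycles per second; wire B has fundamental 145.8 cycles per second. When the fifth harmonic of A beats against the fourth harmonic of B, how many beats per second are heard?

Fifth harmonic of the first: 5·116.9 = 584.5 Hz.
Fourth harmonic of the second: 4·145.8 = 583.2 Hz.
f_beat = |584.5 − 583.2| = 1.3 Hz.

1.3 Hz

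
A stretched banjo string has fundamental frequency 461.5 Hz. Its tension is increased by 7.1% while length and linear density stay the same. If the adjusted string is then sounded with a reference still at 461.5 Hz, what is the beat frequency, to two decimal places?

16.10 Hz

For a string, f ∝ √T, so the new frequency is 461.5·√1.071 = 477.6023 Hz.
f_beat = |477.6023 − 461.5| = 16.10 Hz.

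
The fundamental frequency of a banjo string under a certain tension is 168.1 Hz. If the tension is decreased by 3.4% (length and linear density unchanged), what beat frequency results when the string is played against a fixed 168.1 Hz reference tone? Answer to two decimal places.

For a string, f ∝ √T, so the new frequency is 168.1·√0.966 = 165.2176 Hz.
f_beat = |165.2176 − 168.1| = 2.88 Hz.

2.88 Hz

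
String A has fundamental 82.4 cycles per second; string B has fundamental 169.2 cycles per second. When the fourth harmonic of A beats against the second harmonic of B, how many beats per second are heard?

Fourth harmonic of the first: 4·82.4 = 329.6 Hz.
Second harmonic of the second: 2·169.2 = 338.4 Hz.
f_beat = |329.6 − 338.4| = 8.8 Hz.

8.8 Hz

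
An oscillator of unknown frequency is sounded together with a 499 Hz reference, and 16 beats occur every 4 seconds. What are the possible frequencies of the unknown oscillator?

Beat frequency = 16/4 = 4 Hz.
|f − 499| = 4, so f = 499 ± 4.

495 Hz or 503 Hz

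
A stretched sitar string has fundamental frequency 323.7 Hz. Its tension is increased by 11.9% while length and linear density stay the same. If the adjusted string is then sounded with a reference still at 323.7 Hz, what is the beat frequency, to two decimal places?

18.72 Hz

For a string, f ∝ √T, so the new frequency is 323.7·√1.119 = 342.4189 Hz.
f_beat = |342.4189 − 323.7| = 18.72 Hz.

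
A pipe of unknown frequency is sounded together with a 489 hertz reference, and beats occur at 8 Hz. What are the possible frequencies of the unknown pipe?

|f − 489| = 8, so f = 489 ± 8.

481 Hz or 497 Hz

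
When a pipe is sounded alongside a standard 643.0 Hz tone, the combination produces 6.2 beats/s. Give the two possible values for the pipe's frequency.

|f − 643.0| = 6.2, so f = 643.0 ± 6.2.

636.8 Hz or 649.2 Hz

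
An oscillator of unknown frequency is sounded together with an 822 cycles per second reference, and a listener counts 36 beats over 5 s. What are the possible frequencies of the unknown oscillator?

814.8 Hz or 829.2 Hz

Beat frequency = 36/5 = 7.2 Hz.
|f − 822| = 7.2, so f = 822 ± 7.2.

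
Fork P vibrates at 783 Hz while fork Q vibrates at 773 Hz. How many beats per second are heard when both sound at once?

Beats arise from superposition of two nearby frequencies; the beat rate is |f₁ − f₂|.
|783 − 773| = 10 Hz.

10 Hz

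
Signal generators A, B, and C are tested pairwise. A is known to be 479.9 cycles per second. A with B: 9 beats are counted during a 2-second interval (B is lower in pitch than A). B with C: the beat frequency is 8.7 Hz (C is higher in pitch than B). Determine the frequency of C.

484.1 Hz

A–B: Beat frequency = 9/2 = 4.5 Hz.
B is below A, so f_B = 479.9 − 4.5 = 475.4 Hz.
C is above B, so f_C = 475.4 + 8.7 = 484.1 Hz.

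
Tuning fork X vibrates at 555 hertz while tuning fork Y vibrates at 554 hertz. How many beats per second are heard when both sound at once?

Beats arise from superposition of two nearby frequencies; the beat rate is |f₁ − f₂|.
|555 − 554| = 1 Hz.

1 Hz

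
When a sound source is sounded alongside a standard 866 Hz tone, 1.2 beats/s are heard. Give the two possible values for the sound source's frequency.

|f − 866| = 1.2, so f = 866 ± 1.2.

864.8 Hz or 867.2 Hz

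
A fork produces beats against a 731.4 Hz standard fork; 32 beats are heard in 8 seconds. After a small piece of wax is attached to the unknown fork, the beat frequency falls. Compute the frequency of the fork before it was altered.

Beat frequency = 32/8 = 4 Hz.
|f − 731.4| = 4, so the fork was at either 727.4 Hz or 735.4 Hz.
Loading a fork with wax lowers its frequency; the adjustment lowers the fork's frequency.
The beat rate fell, so the adjustment moved the fork toward 731.4 Hz — it must have started above the reference.

735.4 Hz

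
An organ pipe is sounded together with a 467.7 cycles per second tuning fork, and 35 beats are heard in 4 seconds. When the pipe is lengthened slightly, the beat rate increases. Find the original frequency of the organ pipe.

Beat frequency = 35/4 = 8.75 Hz.
|f − 467.7| = 8.75, so the organ pipe was at either 458.95 Hz or 476.45 Hz.
A longer pipe has a lower fundamental; the adjustment lowers the organ pipe's frequency.
The beat rate rose, so the adjustment moved the organ pipe further from 467.7 Hz — it was already below the reference.

458.95 Hz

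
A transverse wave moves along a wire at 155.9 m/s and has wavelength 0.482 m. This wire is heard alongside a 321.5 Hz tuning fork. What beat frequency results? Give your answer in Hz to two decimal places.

1.94 Hz

Source frequency f = v/λ = 155.9/0.482 = 323.4440 Hz.
f_beat = |323.4440 − 321.5| = 1.94 Hz.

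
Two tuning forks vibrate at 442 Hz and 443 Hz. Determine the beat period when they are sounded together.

f_beat = |442 − 443| = 1 Hz.
Beat period T = 1 / f_beat = 1 / 1 s.

1.000 s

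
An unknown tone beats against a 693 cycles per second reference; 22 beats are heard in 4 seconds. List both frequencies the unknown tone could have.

Beat frequency = 22/4 = 5.5 Hz.
|f − 693| = 5.5, so f = 693 ± 5.5.

687.5 Hz or 698.5 Hz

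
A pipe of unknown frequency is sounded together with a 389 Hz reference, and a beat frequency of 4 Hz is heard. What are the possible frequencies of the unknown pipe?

385 Hz or 393 Hz

|f − 389| = 4, so f = 389 ± 4.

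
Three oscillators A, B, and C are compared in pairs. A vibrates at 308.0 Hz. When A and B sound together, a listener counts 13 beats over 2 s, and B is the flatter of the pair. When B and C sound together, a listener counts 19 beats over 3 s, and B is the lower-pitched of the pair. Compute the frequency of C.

A–B: Beat frequency = 13/2 = 6.5 Hz.
B is below A, so f_B = 308.0 − 6.5 = 301.5 Hz.
B–C: Beat frequency = 19/3 = 6.3333 Hz.
C is above B, so f_C = 301.5 + 6.3333 = 307.8333 Hz.

307.8333 Hz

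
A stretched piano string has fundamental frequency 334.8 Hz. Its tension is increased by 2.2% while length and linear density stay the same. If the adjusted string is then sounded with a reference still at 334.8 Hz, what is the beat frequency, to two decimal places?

3.66 Hz

For a string, f ∝ √T, so the new frequency is 334.8·√1.022 = 338.4628 Hz.
f_beat = |338.4628 − 334.8| = 3.66 Hz.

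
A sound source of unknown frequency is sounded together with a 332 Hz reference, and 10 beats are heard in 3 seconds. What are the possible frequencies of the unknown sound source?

Beat frequency = 10/3 = 3.3333 Hz.
|f − 332| = 3.3333, so f = 332 ± 3.3333.

328.6667 Hz or 335.3333 Hz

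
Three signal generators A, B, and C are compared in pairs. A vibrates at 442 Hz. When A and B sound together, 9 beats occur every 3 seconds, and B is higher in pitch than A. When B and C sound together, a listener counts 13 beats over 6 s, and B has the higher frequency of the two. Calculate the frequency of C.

A–B: Beat frequency = 9/3 = 3 Hz.
B is above A, so f_B = 442 + 3 = 445 Hz.
B–C: Beat frequency = 13/6 = 2.1667 Hz.
C is below B, so f_C = 445 − 2.1667 = 442.8333 Hz.

442.8333 Hz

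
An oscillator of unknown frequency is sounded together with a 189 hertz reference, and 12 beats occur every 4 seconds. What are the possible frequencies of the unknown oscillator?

186 Hz or 192 Hz

Beat frequency = 12/4 = 3 Hz.
|f − 189| = 3, so f = 189 ± 3.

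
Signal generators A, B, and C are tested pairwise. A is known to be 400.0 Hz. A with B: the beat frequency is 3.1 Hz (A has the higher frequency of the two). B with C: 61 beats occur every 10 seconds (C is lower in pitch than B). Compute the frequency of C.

B is below A, so f_B = 400.0 − 3.1 = 396.9 Hz.
B–C: Beat frequency = 61/10 = 6.1 Hz.
C is below B, so f_C = 396.9 − 6.1 = 390.8 Hz.

390.8 Hz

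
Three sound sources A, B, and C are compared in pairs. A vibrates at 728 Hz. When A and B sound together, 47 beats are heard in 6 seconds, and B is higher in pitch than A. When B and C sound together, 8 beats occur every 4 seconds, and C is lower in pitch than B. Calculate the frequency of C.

733.8333 Hz

A–B: Beat frequency = 47/6 = 7.8333 Hz.
B is above A, so f_B = 728 + 7.8333 = 735.8333 Hz.
B–C: Beat frequency = 8/4 = 2 Hz.
C is below B, so f_C = 735.8333 − 2 = 733.8333 Hz.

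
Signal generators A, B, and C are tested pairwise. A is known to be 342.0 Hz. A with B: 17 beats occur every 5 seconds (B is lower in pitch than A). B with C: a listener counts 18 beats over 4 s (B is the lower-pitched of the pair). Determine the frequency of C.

A–B: Beat frequency = 17/5 = 3.4 Hz.
B is below A, so f_B = 342.0 − 3.4 = 338.6 Hz.
B–C: Beat frequency = 18/4 = 4.5 Hz.
C is above B, so f_C = 338.6 + 4.5 = 343.1 Hz.

343.1 Hz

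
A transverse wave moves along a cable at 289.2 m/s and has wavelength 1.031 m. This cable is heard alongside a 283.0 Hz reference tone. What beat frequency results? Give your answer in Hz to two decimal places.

2.50 Hz

Source frequency f = v/λ = 289.2/1.031 = 280.5044 Hz.
f_beat = |280.5044 − 283.0| = 2.50 Hz.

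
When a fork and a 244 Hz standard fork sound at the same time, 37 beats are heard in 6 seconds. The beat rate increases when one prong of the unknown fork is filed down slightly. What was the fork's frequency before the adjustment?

Beat frequency = 37/6 = 6.1667 Hz.
|f − 244| = 6.1667, so the fork was at either 237.8333 Hz or 250.1667 Hz.
Filing a prong removes mass and raises the fork's frequency; the adjustment raises the fork's frequency.
The beat rate rose, so the adjustment moved the fork further from 244 Hz — it was already above the reference.

250.1667 Hz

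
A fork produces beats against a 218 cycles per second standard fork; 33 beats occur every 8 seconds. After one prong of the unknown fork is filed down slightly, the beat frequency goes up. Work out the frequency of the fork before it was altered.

Beat frequency = 33/8 = 4.125 Hz.
|f − 218| = 4.125, so the fork was at either 213.875 Hz or 222.125 Hz.
Filing a prong removes mass and raises the fork's frequency; the adjustment raises the fork's frequency.
The beat rate rose, so the adjustment moved the fork further from 218 Hz — it was already above the reference.

222.125 Hz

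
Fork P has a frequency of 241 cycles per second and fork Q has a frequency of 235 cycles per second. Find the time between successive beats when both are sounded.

f_beat = |241 − 235| = 6 Hz.
Beat period T = 1 / f_beat = 1 / 6 s.

0.167 s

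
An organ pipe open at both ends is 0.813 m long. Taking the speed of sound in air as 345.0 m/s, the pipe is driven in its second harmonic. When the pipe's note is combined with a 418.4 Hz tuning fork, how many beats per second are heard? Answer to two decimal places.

Open pipe: f_n = n·v/(2L) = 2·345.0/(2·0.813) = 424.3542 Hz.
f_beat = |424.3542 − 418.4| = 5.95 Hz.

5.95 Hz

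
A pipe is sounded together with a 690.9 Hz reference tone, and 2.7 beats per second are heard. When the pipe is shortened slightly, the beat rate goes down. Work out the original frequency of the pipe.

|f − 690.9| = 2.7, so the pipe was at either 688.2 Hz or 693.6 Hz.
A shorter pipe has a higher fundamental; the adjustment raises the pipe's frequency.
The beat rate fell, so the adjustment moved the pipe toward 690.9 Hz — it must have started below the reference.

688.2 Hz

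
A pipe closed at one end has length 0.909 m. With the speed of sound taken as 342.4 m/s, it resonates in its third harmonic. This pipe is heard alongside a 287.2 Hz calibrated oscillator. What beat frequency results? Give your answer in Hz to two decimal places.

4.69 Hz

Closed pipe (odd harmonics): f_n = n·v/(4L) = 3·342.4/(4·0.909) = 282.5083 Hz.
f_beat = |282.5083 − 287.2| = 4.69 Hz.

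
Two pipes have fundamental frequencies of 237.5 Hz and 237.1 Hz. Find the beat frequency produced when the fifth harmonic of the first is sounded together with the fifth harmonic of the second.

Fifth harmonic of the first: 5·237.5 = 1187.5 Hz.
Fifth harmonic of the second: 5·237.1 = 1185.5 Hz.
f_beat = |1187.5 − 1185.5| = 2.0 Hz.

2.0 Hz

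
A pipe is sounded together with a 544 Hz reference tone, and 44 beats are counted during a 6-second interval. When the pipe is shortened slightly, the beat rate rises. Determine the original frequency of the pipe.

551.3333 Hz

Beat frequency = 44/6 = 7.3333 Hz.
|f − 544| = 7.3333, so the pipe was at either 536.6667 Hz or 551.3333 Hz.
A shorter pipe has a higher fundamental; the adjustment raises the pipe's frequency.
The beat rate rose, so the adjustment moved the pipe further from 544 Hz — it was already above the reference.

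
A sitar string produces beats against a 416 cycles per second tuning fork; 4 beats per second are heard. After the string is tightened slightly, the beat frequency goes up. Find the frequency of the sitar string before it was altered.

420 Hz

|f − 416| = 4, so the sitar string was at either 412 Hz or 420 Hz.
Increasing tension raises a string's frequency; the adjustment raises the sitar string's frequency.
The beat rate rose, so the adjustment moved the sitar string further from 416 Hz — it was already above the reference.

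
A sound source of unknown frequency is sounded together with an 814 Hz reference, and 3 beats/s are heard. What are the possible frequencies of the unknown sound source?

811 Hz or 817 Hz

|f − 814| = 3, so f = 814 ± 3.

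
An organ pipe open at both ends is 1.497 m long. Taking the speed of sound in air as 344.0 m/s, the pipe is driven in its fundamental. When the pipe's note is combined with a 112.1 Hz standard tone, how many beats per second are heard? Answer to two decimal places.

Open pipe: f_n = n·v/(2L) = 1·344.0/(2·1.497) = 114.8965 Hz.
f_beat = |114.8965 − 112.1| = 2.80 Hz.

2.80 Hz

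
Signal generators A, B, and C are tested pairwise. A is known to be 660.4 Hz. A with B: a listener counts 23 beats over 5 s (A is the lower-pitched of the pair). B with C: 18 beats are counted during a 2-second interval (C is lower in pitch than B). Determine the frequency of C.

656 Hz

A–B: Beat frequency = 23/5 = 4.6 Hz.
B is above A, so f_B = 660.4 + 4.6 = 665 Hz.
B–C: Beat frequency = 18/2 = 9 Hz.
C is below B, so f_C = 665 − 9 = 656 Hz.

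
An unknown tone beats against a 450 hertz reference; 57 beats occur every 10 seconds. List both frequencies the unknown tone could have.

Beat frequency = 57/10 = 5.7 Hz.
|f − 450| = 5.7, so f = 450 ± 5.7.

444.3 Hz or 455.7 Hz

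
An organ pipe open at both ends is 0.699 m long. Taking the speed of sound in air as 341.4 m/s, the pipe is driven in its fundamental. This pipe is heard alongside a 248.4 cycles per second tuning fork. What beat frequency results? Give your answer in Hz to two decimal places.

Open pipe: f_n = n·v/(2L) = 1·341.4/(2·0.699) = 244.2060 Hz.
f_beat = |244.2060 − 248.4| = 4.19 Hz.

4.19 Hz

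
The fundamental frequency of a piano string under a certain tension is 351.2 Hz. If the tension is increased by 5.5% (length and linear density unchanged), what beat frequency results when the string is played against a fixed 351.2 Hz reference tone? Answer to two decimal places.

9.53 Hz

For a string, f ∝ √T, so the new frequency is 351.2·√1.055 = 360.7287 Hz.
f_beat = |360.7287 − 351.2| = 9.53 Hz.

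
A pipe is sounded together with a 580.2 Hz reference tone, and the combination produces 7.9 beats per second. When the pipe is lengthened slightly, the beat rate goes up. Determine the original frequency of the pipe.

|f − 580.2| = 7.9, so the pipe was at either 572.3 Hz or 588.1 Hz.
A longer pipe has a lower fundamental; the adjustment lowers the pipe's frequency.
The beat rate rose, so the adjustment moved the pipe further from 580.2 Hz — it was already below the reference.

572.3 Hz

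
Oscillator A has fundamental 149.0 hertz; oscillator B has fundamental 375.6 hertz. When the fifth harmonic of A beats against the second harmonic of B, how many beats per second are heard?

6.2 Hz

Fifth harmonic of the first: 5·149.0 = 745.0 Hz.
Second harmonic of the second: 2·375.6 = 751.2 Hz.
f_beat = |745.0 − 751.2| = 6.2 Hz.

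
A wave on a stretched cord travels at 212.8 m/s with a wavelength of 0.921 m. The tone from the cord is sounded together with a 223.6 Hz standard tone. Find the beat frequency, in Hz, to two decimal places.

Source frequency f = v/λ = 212.8/0.921 = 231.0532 Hz.
f_beat = |231.0532 − 223.6| = 7.45 Hz.

7.45 Hz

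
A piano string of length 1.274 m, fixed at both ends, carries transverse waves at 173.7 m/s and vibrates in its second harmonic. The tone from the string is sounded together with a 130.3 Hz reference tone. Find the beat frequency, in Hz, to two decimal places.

6.04 Hz

For a string fixed at both ends, f_n = n·v/(2L) = 2·173.7/(2·1.274) = 136.3422 Hz.
f_beat = |136.3422 − 130.3| = 6.04 Hz.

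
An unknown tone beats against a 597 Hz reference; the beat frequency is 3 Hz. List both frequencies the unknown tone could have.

|f − 597| = 3, so f = 597 ± 3.

594 Hz or 600 Hz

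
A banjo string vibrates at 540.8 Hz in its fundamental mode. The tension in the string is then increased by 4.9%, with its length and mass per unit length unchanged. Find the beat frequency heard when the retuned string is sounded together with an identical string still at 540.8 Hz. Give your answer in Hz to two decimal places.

For a string, f ∝ √T, so the new frequency is 540.8·√1.049 = 553.8912 Hz.
f_beat = |553.8912 − 540.8| = 13.09 Hz.

13.09 Hz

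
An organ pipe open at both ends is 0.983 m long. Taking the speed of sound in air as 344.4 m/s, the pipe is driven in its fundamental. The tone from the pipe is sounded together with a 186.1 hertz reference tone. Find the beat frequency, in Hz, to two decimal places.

10.92 Hz

Open pipe: f_n = n·v/(2L) = 1·344.4/(2·0.983) = 175.1780 Hz.
f_beat = |175.1780 − 186.1| = 10.92 Hz.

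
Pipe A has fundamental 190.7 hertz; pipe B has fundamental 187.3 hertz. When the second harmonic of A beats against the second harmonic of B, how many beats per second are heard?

Second harmonic of the first: 2·190.7 = 381.4 Hz.
Second harmonic of the second: 2·187.3 = 374.6 Hz.
f_beat = |381.4 − 374.6| = 6.8 Hz.

6.8 Hz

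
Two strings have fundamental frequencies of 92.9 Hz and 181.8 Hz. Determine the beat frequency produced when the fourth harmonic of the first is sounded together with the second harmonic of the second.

8.0 Hz

Fourth harmonic of the first: 4·92.9 = 371.6 Hz.
Second harmonic of the second: 2·181.8 = 363.6 Hz.
f_beat = |371.6 − 363.6| = 8.0 Hz.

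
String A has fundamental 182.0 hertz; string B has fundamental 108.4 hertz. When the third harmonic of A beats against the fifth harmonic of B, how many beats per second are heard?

4.0 Hz

Third harmonic of the first: 3·182.0 = 546.0 Hz.
Fifth harmonic of the second: 5·108.4 = 542.0 Hz.
f_beat = |546.0 − 542.0| = 4.0 Hz.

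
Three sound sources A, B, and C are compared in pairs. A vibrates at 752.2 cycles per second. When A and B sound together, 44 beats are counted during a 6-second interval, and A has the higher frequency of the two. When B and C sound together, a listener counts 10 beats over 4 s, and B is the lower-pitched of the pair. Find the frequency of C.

747.3667 Hz

A–B: Beat frequency = 44/6 = 7.3333 Hz.
B is below A, so f_B = 752.2 − 7.3333 = 744.8667 Hz.
B–C: Beat frequency = 10/4 = 2.5 Hz.
C is above B, so f_C = 744.8667 + 2.5 = 747.3667 Hz.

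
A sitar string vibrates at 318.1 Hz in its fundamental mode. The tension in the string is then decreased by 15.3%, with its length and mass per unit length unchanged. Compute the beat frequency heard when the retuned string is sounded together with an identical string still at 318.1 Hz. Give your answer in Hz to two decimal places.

For a string, f ∝ √T, so the new frequency is 318.1·√0.847 = 292.7557 Hz.
f_beat = |292.7557 − 318.1| = 25.34 Hz.

25.34 Hz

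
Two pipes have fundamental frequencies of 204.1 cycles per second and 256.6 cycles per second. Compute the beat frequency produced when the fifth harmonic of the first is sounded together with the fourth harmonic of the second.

Fifth harmonic of the first: 5·204.1 = 1020.5 Hz.
Fourth harmonic of the second: 4·256.6 = 1026.4 Hz.
f_beat = |1020.5 − 1026.4| = 5.9 Hz.

5.9 Hz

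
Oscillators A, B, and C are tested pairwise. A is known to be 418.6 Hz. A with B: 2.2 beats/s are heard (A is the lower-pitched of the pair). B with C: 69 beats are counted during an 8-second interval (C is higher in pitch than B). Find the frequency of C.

B is above A, so f_B = 418.6 + 2.2 = 420.8 Hz.
B–C: Beat frequency = 69/8 = 8.625 Hz.
C is above B, so f_C = 420.8 + 8.625 = 429.425 Hz.

429.425 Hz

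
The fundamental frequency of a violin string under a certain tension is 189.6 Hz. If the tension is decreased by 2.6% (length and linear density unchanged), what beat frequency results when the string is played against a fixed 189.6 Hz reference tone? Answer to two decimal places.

For a string, f ∝ √T, so the new frequency is 189.6·√0.974 = 187.1190 Hz.
f_beat = |187.1190 − 189.6| = 2.48 Hz.

2.48 Hz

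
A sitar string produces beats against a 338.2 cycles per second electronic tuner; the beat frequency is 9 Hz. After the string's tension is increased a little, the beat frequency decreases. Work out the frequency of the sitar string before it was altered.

329.2 Hz

|f − 338.2| = 9, so the sitar string was at either 329.2 Hz or 347.2 Hz.
Higher tension means higher frequency; the adjustment raises the sitar string's frequency.
The beat rate fell, so the adjustment moved the sitar string toward 338.2 Hz — it must have started below the reference.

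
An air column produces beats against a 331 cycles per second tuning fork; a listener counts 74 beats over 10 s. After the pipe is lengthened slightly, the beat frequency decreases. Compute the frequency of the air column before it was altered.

Beat frequency = 74/10 = 7.4 Hz.
|f − 331| = 7.4, so the air column was at either 323.6 Hz or 338.4 Hz.
A longer pipe has a lower fundamental; the adjustment lowers the air column's frequency.
The beat rate fell, so the adjustment moved the air column toward 331 Hz — it must have started above the reference.

338.4 Hz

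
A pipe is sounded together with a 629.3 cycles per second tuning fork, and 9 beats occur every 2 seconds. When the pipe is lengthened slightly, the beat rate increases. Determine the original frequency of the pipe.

Beat frequency = 9/2 = 4.5 Hz.
|f − 629.3| = 4.5, so the pipe was at either 624.8 Hz or 633.8 Hz.
A longer pipe has a lower fundamental; the adjustment lowers the pipe's frequency.
The beat rate rose, so the adjustment moved the pipe further from 629.3 Hz — it was already below the reference.

624.8 Hz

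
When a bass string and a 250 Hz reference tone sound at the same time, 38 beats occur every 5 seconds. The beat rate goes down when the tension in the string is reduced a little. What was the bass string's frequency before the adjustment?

257.6 Hz

Beat frequency = 38/5 = 7.6 Hz.
|f − 250| = 7.6, so the bass string was at either 242.4 Hz or 257.6 Hz.
Lower tension means lower frequency; the adjustment lowers the bass string's frequency.
The beat rate fell, so the adjustment moved the bass string toward 250 Hz — it must have started above the reference.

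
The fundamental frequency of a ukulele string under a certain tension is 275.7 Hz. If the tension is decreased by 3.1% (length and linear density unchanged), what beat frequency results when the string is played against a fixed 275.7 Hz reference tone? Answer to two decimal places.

For a string, f ∝ √T, so the new frequency is 275.7·√0.969 = 271.3930 Hz.
f_beat = |271.3930 − 275.7| = 4.31 Hz.

4.31 Hz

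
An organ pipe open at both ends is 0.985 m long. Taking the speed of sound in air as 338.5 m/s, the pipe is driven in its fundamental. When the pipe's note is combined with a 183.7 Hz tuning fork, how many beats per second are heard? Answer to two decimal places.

11.87 Hz

Open pipe: f_n = n·v/(2L) = 1·338.5/(2·0.985) = 171.8274 Hz.
f_beat = |171.8274 − 183.7| = 11.87 Hz.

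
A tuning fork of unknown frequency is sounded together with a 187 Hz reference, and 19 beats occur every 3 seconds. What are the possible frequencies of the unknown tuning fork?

Beat frequency = 19/3 = 6.3333 Hz.
|f − 187| = 6.3333, so f = 187 ± 6.3333.

180.6667 Hz or 193.3333 Hz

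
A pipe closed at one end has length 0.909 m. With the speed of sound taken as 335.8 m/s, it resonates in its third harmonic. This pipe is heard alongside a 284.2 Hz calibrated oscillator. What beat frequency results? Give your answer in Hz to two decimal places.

Closed pipe (odd harmonics): f_n = n·v/(4L) = 3·335.8/(4·0.909) = 277.0627 Hz.
f_beat = |277.0627 − 284.2| = 7.14 Hz.

7.14 Hz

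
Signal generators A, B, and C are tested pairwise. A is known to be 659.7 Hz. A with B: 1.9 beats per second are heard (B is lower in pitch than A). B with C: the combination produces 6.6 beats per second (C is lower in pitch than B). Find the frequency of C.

B is below A, so f_B = 659.7 − 1.9 = 657.8 Hz.
C is below B, so f_C = 657.8 − 6.6 = 651.2 Hz.

651.2 Hz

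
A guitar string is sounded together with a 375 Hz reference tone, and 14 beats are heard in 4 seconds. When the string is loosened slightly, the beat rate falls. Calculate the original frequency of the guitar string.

Beat frequency = 14/4 = 3.5 Hz.
|f − 375| = 3.5, so the guitar string was at either 371.5 Hz or 378.5 Hz.
Reducing tension lowers a string's frequency; the adjustment lowers the guitar string's frequency.
The beat rate fell, so the adjustment moved the guitar string toward 375 Hz — it must have started above the reference.

378.5 Hz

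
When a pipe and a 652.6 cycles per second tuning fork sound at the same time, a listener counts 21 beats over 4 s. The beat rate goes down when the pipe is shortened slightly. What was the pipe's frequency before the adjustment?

647.35 Hz

Beat frequency = 21/4 = 5.25 Hz.
|f − 652.6| = 5.25, so the pipe was at either 647.35 Hz or 657.85 Hz.
A shorter pipe has a higher fundamental; the adjustment raises the pipe's frequency.
The beat rate fell, so the adjustment moved the pipe toward 652.6 Hz — it must have started below the reference.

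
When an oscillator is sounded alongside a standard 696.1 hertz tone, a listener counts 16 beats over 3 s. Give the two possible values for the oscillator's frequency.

Beat frequency = 16/3 = 5.3333 Hz.
|f − 696.1| = 5.3333, so f = 696.1 ± 5.3333.

690.7667 Hz or 701.4333 Hz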